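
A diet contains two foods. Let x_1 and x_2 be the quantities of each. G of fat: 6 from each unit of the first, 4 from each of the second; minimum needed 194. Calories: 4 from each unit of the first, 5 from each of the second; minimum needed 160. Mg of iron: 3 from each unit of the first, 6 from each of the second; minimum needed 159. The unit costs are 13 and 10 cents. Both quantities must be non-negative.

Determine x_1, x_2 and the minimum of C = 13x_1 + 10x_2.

x_1 = 22, x_2 = 31/2, minimum C = 441

Vertices and C = 13x_1 + 10x_2:
  (0, 97/2) → C = 485
  (53, 0) → C = 689
  (22, 31/2) → C = 441
The feasible region is unbounded (it extends along (0, 1), (1, 0)), but C strictly increases along every unbounded feasible direction, so there is no improving ray and the minimum is attained at a vertex.

The binding constraints are 6x_1 + 4x_2 = 194 and 3x_1 + 6x_2 = 159.
Solving simultaneously gives x_1 = 22, x_2 = 31/2.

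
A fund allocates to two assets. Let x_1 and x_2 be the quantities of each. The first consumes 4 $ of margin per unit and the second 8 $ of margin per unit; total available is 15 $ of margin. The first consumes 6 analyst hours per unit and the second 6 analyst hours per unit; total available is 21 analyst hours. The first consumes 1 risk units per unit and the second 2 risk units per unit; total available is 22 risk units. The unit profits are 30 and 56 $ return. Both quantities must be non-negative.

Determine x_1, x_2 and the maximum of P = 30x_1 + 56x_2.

x_1 = 13/4, x_2 = 1/4, maximum P = 223/2

Vertices and P = 30x_1 + 56x_2:
  (0, 0) → P = 0
  (0, 15/8) → P = 105
  (7/2, 0) → P = 105
  (13/4, 1/4) → P = 223/2

The optimum lies where 4x_1 + 8x_2 = 15 and 6x_1 + 6x_2 = 21.
Solving simultaneously gives x_1 = 13/4, x_2 = 1/4.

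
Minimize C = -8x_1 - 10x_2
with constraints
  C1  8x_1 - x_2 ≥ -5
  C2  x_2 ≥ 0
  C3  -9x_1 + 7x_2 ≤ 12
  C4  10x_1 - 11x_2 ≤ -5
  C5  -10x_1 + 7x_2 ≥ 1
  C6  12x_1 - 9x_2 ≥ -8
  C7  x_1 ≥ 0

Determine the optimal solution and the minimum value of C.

Vertices and C = -8x_1 - 10x_2:
  (3/5, 1) → C = -74/5
  (0, 5/11) → C = -50/11
  (47/6, 34/3) → C = -176
  (0, 8/9) → C = -80/9

The optimum lies where -10x_1 + 7x_2 = 1 and 12x_1 - 9x_2 = -8.
Solving simultaneously gives x_1 = 47/6, x_2 = 34/3.

x_1 = 47/6, x_2 = 34/3, minimum C = -176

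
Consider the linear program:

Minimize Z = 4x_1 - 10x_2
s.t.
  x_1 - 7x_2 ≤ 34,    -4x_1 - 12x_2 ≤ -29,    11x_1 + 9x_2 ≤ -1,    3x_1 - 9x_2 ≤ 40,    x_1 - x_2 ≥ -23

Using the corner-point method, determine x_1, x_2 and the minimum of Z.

x_1 = -52/5, x_2 = 63/5, minimum Z = -838/5

Extreme points and Z = 4x_1 - 10x_2:
  (-91/32, 323/96) → Z = -2161/48
  (-247/16, 121/16) → Z = -1099/8
  (-52/5, 63/5) → Z = -838/5

The binding constraints are 11x_1 + 9x_2 = -1 and x_1 - x_2 = -23.
Solving simultaneously gives x_1 = -52/5, x_2 = 63/5.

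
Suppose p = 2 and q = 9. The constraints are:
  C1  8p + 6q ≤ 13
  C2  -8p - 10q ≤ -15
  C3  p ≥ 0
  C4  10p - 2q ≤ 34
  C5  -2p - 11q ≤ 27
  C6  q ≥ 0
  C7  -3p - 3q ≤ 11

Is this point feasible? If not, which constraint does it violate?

Constraint C1: 8p + 6q = 70, which is not ≤ 13. All other constraints are satisfied.

not feasible — violates C1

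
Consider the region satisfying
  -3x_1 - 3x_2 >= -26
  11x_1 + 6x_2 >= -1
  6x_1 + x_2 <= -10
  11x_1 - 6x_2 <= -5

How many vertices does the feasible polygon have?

The feasible vertices (each the meet of two boundaries and inside every other half-plane) are:
  (-53/5, 289/15)
  (-56/15, 62/5)
  (-59/25, 104/25)

3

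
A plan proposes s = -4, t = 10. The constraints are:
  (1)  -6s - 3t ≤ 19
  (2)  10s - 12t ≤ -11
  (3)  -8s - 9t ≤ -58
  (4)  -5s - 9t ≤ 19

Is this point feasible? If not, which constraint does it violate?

(1): -6 ≤ 19 ✓
(2): -160 ≤ -11 ✓
(3): -58 ≤ -58 ✓
(4): -70 ≤ 19 ✓

feasible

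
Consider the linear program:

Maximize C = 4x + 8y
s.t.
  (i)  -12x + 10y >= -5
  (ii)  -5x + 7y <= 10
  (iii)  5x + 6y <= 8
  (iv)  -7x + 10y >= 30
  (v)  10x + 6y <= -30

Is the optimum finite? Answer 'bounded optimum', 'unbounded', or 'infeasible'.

The boundaries -12x + 10y = -5 and 10x + 6y = -30 meet at (-135/86, -205/86), but that point violates -7x + 10y ≥ 30. Every candidate vertex is excluded by some other constraint, so the feasible region is empty.

infeasible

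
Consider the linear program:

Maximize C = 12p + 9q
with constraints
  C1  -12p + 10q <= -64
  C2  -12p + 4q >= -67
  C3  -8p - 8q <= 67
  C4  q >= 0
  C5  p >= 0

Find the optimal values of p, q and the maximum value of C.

Extreme points and C = 12p + 9q:
  (23/4, 1/2) → C = 147/2
  (16/3, 0) → C = 64
  (67/12, 0) → C = 67

p = 23/4, q = 1/2, maximum C = 147/2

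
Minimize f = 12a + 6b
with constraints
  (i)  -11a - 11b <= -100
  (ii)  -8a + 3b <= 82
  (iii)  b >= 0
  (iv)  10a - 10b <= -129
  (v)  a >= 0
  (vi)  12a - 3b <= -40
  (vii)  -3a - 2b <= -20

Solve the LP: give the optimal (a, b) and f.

Extreme points and f = 12a + 6b:
  (0, 82/3) → f = 164
  (21/2, 166/3) → f = 458
  (0, 40/3) → f = 80

The binding constraints are a = 0 and 12a - 3b = -40.
Solving simultaneously gives a = 0, b = 40/3.

a = 0, b = 40/3, minimum f = 80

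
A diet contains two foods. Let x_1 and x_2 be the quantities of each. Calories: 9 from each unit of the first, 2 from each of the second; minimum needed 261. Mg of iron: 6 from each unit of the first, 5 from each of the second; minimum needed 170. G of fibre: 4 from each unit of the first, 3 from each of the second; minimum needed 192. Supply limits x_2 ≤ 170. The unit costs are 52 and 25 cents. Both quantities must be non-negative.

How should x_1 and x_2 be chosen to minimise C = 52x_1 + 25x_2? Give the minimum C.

The feasible region is unbounded (it extends along (1, 0)), but C strictly increases along every unbounded feasible direction, so there is no improving ray and the minimum is attained at a vertex.

The binding constraints are 9x_1 + 2x_2 = 261 and 4x_1 + 3x_2 = 192.
Solving simultaneously gives x_1 = 21, x_2 = 36.

x_1 = 21, x_2 = 36, minimum C = 1992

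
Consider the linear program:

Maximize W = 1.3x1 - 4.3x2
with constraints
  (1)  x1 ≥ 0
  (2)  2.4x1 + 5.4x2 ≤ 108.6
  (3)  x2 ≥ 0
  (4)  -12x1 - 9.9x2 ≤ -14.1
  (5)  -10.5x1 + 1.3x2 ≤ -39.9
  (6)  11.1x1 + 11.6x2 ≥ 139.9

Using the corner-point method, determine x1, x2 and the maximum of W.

Vertices and W = 1.3x1 - 4.3x2:
  (181/4, 0) → W = 2353/40
  (5944/997, 17409/997) → W = -134263/1994
  (1399/111, 0) → W = 18187/1110
  (64471/13623, 34202/4541) → W = -714787/27246

The binding constraints are 2.4x1 + 5.4x2 = 108.6 and x2 = 0.
Solving simultaneously gives x1 = 181/4, x2 = 0.

x1 = 45.25, x2 = 0, maximum W = 58.825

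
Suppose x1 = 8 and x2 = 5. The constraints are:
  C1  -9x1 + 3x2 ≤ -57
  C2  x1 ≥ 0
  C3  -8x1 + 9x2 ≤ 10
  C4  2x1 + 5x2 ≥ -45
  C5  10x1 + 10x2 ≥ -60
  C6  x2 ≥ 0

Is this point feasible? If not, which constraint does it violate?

C1: -57 ≤ -57 ✓
C2: 8 ≥ 0 ✓
C3: -19 ≤ 10 ✓
C4: 41 ≥ -45 ✓
C5: 130 ≥ -60 ✓
C6: 5 ≥ 0 ✓

feasible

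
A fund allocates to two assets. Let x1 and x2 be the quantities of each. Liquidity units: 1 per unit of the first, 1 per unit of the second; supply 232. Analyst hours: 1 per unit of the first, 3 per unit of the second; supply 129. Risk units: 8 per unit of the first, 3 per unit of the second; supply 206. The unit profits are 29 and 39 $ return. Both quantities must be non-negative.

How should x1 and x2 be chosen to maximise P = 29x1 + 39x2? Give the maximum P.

Vertices and P = 29x1 + 39x2:
  (0, 0) → P = 0
  (0, 43) → P = 1677
  (103/4, 0) → P = 2987/4
  (11, 118/3) → P = 1853

At the optimal vertex, x1 + 3x2 = 129 and 8x1 + 3x2 = 206.
Solving simultaneously gives x1 = 11, x2 = 118/3.

x1 = 11, x2 = 118/3, maximum P = 1853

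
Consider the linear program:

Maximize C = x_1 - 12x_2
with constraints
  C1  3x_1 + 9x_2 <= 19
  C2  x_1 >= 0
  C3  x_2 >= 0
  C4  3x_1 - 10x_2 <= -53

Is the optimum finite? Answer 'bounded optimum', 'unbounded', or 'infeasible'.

infeasible

The boundaries 3x_1 + 9x_2 = 19 and x_1 = 0 meet at (0, 19/9), but that point violates 3x_1 - 10x_2 ≤ -53. Every candidate vertex is excluded by some other constraint, so the feasible region is empty.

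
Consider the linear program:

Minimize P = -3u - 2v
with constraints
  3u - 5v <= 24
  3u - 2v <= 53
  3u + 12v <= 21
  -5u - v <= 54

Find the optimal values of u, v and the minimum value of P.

Extreme points and P = -3u - 2v:
  (131/17, -3/17) → P = -387/17
  (-123/14, -141/14) → P = 93/2
  (-223/19, 89/19) → P = 491/19

The optimum lies where 3u - 5v = 24 and 3u + 12v = 21.
Solving simultaneously gives u = 131/17, v = -3/17.

u = 131/17, v = -3/17, minimum P = -387/17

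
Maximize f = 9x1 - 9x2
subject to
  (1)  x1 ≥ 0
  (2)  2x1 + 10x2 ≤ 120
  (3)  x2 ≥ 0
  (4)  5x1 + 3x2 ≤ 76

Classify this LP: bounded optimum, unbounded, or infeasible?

Vertices and f = 9x1 - 9x2:
  (0, 12) → f = -108
  (0, 0) → f = 0
  (100/11, 112/11) → f = -108/11
  (76/5, 0) → f = 684/5
The feasible region has finitely many vertices and no improving ray; the maximum is 684/5 at (76/5, 0).

bounded optimum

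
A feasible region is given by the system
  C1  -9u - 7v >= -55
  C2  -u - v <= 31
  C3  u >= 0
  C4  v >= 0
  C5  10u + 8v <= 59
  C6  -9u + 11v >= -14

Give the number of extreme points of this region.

The feasible vertices (each the meet of two boundaries and inside every other half-plane) are:
  (0, 0)
  (0, 59/8)
  (14/9, 0)
  (761/182, 391/182)

4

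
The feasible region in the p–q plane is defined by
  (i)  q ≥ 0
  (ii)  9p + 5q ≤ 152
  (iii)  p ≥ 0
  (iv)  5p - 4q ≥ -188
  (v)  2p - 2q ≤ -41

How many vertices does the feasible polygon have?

3

Intersecting each pair of boundary lines and keeping only the points that satisfy every inequality leaves:
  (0, 152/5)
  (99/28, 673/28)
  (0, 41/2)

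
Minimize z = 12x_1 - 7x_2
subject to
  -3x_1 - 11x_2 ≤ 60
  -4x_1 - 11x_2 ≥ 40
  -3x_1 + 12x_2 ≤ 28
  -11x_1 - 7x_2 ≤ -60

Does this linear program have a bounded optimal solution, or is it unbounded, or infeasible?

Vertices and z = 12x_1 - 7x_2:
  (20, -120/11) → z = 3480/11
  (54/5, -42/5) → z = 942/5
  (940/93, -680/93) → z = 16040/93
The feasible region has finitely many vertices and no improving ray; the minimum is 16040/93 at (940/93, -680/93).

bounded optimum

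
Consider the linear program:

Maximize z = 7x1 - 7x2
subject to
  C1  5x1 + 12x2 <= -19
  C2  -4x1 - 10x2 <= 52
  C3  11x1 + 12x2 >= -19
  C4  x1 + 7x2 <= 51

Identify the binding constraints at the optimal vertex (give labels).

Extreme points and z = 7x1 - 7x2:
  (217, -92) → z = 2163
  (0, -19/12) → z = 133/12
  (7, -8) → z = 105

The maximum is at (217, -92). Substituting into each constraint, equality holds for C1 and C2; the remaining constraints have slack.

C1 and C2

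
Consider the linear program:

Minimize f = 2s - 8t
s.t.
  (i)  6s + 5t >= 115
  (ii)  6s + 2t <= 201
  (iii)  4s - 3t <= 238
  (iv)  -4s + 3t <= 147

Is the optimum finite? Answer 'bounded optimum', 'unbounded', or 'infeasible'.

bounded optimum

Vertices and f = 2s - 8t:
  (1535/38, -484/19) → f = 5407/19
  (-195/19, 671/19) → f = -5758/19
  (83/2, -24) → f = 275
  (309/26, 843/13) → f = -495
The feasible region has finitely many vertices and no improving ray; the minimum is -495 at (309/26, 843/13).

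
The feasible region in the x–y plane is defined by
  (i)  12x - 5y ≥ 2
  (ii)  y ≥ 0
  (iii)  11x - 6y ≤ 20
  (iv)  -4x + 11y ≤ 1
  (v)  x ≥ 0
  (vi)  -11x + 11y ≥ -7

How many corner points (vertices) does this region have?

Pairwise boundary intersections that survive every other constraint:
  (1/6, 0)
  (27/112, 5/28)
  (7/11, 0)
  (8/7, 39/77)

4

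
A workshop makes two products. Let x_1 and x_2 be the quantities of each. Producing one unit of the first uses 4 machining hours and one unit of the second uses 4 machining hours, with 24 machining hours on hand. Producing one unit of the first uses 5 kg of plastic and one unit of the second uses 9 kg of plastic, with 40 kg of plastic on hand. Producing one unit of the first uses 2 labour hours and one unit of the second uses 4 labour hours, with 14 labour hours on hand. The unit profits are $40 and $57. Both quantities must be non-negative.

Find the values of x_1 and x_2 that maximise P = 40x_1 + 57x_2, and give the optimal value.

At the optimal vertex, 4x_1 + 4x_2 = 24 and 2x_1 + 4x_2 = 14.
Solving simultaneously gives x_1 = 5, x_2 = 1.

x_1 = 5, x_2 = 1, maximum P = 257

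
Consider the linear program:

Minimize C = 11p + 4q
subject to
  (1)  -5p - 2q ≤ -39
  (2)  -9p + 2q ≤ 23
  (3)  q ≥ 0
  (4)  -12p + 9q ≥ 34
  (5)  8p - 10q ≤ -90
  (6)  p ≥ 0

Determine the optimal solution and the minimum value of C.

Corner points and C = 11p + 4q:
  (8/7, 233/14) → C = 554/7
  (35/11, 127/11) → C = 893/11
  (235/24, 101/6) → C = 4201/24
The feasible region is unbounded (it extends along (3, 4), (2, 9)), but C strictly increases along every unbounded feasible direction, so there is no improving ray and the minimum is attained at a vertex.

The binding constraints are -5p - 2q = -39 and -9p + 2q = 23.
Solving simultaneously gives p = 8/7, q = 233/14.

p = 8/7, q = 233/14, minimum C = 554/7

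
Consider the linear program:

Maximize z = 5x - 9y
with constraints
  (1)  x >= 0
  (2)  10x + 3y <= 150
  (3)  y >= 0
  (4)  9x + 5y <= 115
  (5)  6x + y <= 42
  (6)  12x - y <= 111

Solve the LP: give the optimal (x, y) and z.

x = 7, y = 0, maximum z = 35

Feasible corners and z = 5x - 9y:
  (0, 0) → z = 0
  (0, 23) → z = -207
  (7, 0) → z = 35
  (95/21, 104/7) → z = -2333/21

At the optimal vertex, y = 0 and 6x + y = 42.
Solving simultaneously gives x = 7, y = 0.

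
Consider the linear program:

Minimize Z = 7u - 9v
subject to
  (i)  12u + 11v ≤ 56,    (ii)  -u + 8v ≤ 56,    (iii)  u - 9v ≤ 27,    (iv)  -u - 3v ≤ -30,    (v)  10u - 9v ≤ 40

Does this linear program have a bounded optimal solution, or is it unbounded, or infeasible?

The boundaries 12u + 11v = 56 and -u + 8v = 56 meet at (-168/107, 728/107), but that point violates -u - 3v ≤ -30. Every candidate vertex is excluded by some other constraint, so the feasible region is empty.

infeasible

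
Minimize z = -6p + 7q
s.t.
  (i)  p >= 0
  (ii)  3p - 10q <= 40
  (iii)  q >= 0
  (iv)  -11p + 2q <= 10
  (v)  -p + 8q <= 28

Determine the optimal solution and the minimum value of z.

p = 300/7, q = 62/7, minimum z = -1366/7

Feasible corners and z = -6p + 7q:
  (0, 0) → z = 0
  (0, 7/2) → z = 49/2
  (40/3, 0) → z = -80
  (300/7, 62/7) → z = -1366/7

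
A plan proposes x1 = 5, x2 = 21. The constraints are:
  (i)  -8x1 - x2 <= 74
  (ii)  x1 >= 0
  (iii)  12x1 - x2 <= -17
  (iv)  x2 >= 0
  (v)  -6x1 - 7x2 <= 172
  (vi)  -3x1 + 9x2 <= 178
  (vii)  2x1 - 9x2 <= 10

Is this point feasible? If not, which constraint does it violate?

Constraint (iii): 12x1 - x2 = 39, which is not ≤ -17. All other constraints are satisfied.

not feasible — violates (iii)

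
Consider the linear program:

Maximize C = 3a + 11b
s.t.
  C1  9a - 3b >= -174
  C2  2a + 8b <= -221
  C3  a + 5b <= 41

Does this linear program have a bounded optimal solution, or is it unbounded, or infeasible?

From the feasible point (-685/26, -547/26), moving in the direction (8, -2) keeps every constraint satisfied while C increases without bound.

unbounded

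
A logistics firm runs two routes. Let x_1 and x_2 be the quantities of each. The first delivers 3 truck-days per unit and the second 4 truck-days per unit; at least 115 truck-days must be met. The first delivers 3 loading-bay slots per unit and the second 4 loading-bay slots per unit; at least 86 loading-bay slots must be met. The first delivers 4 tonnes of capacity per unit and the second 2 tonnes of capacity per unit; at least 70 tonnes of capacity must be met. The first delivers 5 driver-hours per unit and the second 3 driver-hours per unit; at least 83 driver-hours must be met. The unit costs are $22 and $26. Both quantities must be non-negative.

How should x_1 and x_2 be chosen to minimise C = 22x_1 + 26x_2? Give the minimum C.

The feasible region is unbounded (it extends along (0, 1), (1, 0)), but C strictly increases along every unbounded feasible direction, so there is no improving ray and the minimum is attained at a vertex.

The optimum lies where 3x_1 + 4x_2 = 115 and 4x_1 + 2x_2 = 70.
Solving simultaneously gives x_1 = 5, x_2 = 25.

x_1 = 5, x_2 = 25, minimum C = 760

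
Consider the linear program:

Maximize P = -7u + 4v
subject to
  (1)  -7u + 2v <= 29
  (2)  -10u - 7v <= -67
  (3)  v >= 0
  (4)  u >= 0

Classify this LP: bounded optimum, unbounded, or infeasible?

From the feasible point (0, 29/2), moving in the direction (2, 7) keeps every constraint satisfied while P increases without bound.

unbounded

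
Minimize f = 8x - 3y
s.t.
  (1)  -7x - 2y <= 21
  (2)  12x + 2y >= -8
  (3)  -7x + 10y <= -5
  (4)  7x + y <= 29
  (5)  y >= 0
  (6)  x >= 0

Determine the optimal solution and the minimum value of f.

Feasible corners and f = 8x - 3y:
  (295/77, 24/11) → f = 1856/77
  (5/7, 0) → f = 40/7
  (29/7, 0) → f = 232/7

The optimum lies where -7x + 10y = -5 and y = 0.
Solving simultaneously gives x = 5/7, y = 0.

x = 5/7, y = 0, minimum f = 40/7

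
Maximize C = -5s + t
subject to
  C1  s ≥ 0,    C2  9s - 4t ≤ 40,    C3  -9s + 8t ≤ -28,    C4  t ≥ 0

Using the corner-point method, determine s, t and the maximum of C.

s = 28/9, t = 0, maximum C = -140/9

The binding constraints are -9s + 8t = -28 and t = 0.
Solving simultaneously gives s = 28/9, t = 0.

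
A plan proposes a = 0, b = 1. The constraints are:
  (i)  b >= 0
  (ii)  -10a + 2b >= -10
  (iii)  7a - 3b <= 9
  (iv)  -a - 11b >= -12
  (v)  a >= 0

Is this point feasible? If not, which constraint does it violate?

(i): 1 ≥ 0 ✓
(ii): 2 ≥ -10 ✓
(iii): -3 ≤ 9 ✓
(iv): -11 ≥ -12 ✓
(v): 0 ≥ 0 ✓

feasible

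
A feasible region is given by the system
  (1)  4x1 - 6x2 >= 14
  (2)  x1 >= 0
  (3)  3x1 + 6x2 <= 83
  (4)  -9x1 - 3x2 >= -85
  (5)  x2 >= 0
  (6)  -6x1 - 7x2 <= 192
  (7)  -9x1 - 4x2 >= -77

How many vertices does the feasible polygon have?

3

The feasible vertices (each the meet of two boundaries and inside every other half-plane) are:
  (7/2, 0)
  (37/5, 13/5)
  (77/9, 0)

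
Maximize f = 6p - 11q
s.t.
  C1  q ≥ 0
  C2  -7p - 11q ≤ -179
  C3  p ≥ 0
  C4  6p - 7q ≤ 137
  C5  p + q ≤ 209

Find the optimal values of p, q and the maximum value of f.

Extreme points and f = 6p - 11q:
  (0, 179/11) → f = -179
  (24, 1) → f = 133
  (0, 209) → f = -2299
  (1600/13, 1117/13) → f = -2687/13

p = 24, q = 1, maximum f = 133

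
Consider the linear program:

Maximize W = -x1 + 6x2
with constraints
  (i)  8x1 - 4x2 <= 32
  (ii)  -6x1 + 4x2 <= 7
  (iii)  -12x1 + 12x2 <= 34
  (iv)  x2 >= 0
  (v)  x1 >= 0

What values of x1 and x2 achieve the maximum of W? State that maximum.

The binding constraints are 8x1 - 4x2 = 32 and -12x1 + 12x2 = 34.
Solving simultaneously gives x1 = 65/6, x2 = 41/3.

x1 = 65/6, x2 = 41/3, maximum W = 427/6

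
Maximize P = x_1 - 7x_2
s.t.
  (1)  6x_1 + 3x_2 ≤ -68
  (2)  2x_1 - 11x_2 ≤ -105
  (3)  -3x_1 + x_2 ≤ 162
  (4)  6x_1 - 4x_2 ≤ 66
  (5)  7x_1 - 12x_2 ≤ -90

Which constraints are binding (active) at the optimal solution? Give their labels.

Corner points and P = x_1 - 7x_2:
  (-1063/72, 247/36) → P = -1507/24
  (-554/15, 256/5) → P = -1186/3
  (-1677/31, -9/31) → P = -1614/31

The maximum is at (-1677/31, -9/31). Substituting into each constraint, equality holds for (2) and (3); the remaining constraints have slack.

(2) and (3)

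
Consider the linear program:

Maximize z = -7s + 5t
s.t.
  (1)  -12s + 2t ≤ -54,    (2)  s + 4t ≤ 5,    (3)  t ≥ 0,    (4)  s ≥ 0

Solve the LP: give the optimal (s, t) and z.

Feasible corners and z = -7s + 5t:
  (113/25, 3/25) → z = -776/25
  (9/2, 0) → z = -63/2
  (5, 0) → z = -35

The optimum lies where -12s + 2t = -54 and s + 4t = 5.
Solving simultaneously gives s = 113/25, t = 3/25.

s = 113/25, t = 3/25, maximum z = -776/25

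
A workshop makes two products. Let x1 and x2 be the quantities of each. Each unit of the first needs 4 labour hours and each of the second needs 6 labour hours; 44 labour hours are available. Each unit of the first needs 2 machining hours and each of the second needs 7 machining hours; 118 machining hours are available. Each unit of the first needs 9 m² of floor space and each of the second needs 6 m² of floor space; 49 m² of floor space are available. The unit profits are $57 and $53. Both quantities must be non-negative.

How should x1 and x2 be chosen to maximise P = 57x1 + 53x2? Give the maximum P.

x1 = 1, x2 = 20/3, maximum P = 1231/3

At the optimal vertex, 4x1 + 6x2 = 44 and 9x1 + 6x2 = 49.
Solving simultaneously gives x1 = 1, x2 = 20/3.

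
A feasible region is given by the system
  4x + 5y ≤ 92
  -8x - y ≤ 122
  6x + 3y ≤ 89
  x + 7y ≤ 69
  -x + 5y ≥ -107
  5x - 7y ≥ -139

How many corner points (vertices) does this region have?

Pairwise boundary intersections that survive every other constraint:
  (-503/41, -978/41)
  (-993/61, 502/61)
  (32/3, 25/3)
  (766/33, -553/33)
  (-35/3, 242/21)

5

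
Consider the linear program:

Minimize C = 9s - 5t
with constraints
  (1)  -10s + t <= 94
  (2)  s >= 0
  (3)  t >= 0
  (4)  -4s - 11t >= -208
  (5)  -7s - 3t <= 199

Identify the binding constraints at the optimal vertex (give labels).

(2) and (4)

Extreme points and C = 9s - 5t:
  (0, 0) → C = 0
  (0, 208/11) → C = -1040/11
  (52, 0) → C = 468

The minimum is at (0, 208/11). Substituting into each constraint, equality holds for (2) and (4); the remaining constraints have slack.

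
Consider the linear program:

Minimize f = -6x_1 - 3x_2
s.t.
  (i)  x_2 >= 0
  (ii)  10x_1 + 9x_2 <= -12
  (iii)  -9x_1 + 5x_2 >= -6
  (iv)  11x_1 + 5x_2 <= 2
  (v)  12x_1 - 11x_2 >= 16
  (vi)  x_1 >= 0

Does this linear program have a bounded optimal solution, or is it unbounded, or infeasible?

infeasible

The boundaries 12x_1 - 11x_2 = 16 and x_1 = 0 meet at (0, -16/11), but that point violates x_2 ≥ 0. Every candidate vertex is excluded by some other constraint, so the feasible region is empty.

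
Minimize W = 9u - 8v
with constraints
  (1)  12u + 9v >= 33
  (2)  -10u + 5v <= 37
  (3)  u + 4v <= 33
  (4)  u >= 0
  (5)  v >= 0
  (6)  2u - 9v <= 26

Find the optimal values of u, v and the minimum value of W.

u = 17/45, v = 367/45, minimum W = -2783/45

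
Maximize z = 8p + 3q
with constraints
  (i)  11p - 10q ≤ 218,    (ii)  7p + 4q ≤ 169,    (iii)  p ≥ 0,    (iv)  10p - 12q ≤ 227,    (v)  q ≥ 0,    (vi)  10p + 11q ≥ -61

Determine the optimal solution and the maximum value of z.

Feasible corners and z = 8p + 3q:
  (427/19, 111/38) → z = 7165/38
  (218/11, 0) → z = 1744/11
  (0, 169/4) → z = 507/4
  (0, 0) → z = 0

The optimum lies where 11p - 10q = 218 and 7p + 4q = 169.
Solving simultaneously gives p = 427/19, q = 111/38.

p = 427/19, q = 111/38, maximum z = 7165/38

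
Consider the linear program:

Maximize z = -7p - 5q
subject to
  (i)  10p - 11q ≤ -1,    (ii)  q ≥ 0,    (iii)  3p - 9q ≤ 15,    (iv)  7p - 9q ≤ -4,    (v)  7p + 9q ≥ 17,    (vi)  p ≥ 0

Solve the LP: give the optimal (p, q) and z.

p = 0, q = 17/9, maximum z = -85/9

The feasible region is unbounded (it extends along (0, 1), (11, 10)), but z strictly decreases along every unbounded feasible direction, so there is no improving ray and the maximum is attained at a vertex.

The binding constraints are 7p + 9q = 17 and p = 0.
Solving simultaneously gives p = 0, q = 17/9.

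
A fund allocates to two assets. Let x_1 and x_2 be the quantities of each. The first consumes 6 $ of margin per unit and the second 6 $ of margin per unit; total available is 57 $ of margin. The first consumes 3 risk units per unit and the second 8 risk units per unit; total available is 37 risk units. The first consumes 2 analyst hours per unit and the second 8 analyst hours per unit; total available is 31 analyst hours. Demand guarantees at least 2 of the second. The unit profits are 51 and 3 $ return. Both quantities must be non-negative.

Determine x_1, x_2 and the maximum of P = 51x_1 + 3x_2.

x_1 = 7, x_2 = 2, maximum P = 363

The optimum lies where 3x_1 + 8x_2 = 37 and x_2 = 2.
Solving simultaneously gives x_1 = 7, x_2 = 2.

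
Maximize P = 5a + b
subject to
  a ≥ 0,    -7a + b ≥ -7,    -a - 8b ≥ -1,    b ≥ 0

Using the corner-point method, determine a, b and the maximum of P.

Feasible corners and P = 5a + b:
  (0, 1/8) → P = 1/8
  (0, 0) → P = 0
  (1, 0) → P = 5

The binding constraints are -7a + b = -7 and -a - 8b = -1.
Solving simultaneously gives a = 1, b = 0.

a = 1, b = 0, maximum P = 5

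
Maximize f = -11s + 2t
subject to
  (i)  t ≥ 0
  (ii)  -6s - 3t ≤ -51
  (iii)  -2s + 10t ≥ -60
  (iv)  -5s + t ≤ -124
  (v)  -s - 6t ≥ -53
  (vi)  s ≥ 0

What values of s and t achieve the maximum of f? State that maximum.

s = 124/5, t = 0, maximum f = -1364/5

Feasible corners and f = -11s + 2t:
  (30, 0) → f = -330
  (124/5, 0) → f = -1364/5
  (445/11, 23/11) → f = -4849/11
  (797/31, 141/31) → f = -8485/31

The optimum lies where t = 0 and -5s + t = -124.
Solving simultaneously gives s = 124/5, t = 0.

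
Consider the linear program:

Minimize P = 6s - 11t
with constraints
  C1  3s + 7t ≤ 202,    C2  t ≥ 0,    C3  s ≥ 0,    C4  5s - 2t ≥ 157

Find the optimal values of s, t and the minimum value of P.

Vertices and P = 6s - 11t:
  (202/3, 0) → P = 404
  (1503/41, 539/41) → P = 3089/41
  (157/5, 0) → P = 942/5

s = 1503/41, t = 539/41, minimum P = 3089/41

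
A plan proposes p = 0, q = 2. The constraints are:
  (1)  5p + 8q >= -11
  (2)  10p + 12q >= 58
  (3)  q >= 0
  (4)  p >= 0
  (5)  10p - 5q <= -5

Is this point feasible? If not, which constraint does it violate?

Constraint (2): 10p + 12q = 24, which is not ≥ 58. All other constraints are satisfied.

not feasible — violates (2)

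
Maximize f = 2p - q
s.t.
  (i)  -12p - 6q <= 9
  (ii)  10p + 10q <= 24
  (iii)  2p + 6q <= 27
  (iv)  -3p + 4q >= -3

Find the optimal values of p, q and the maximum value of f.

Corner points and f = 2p - q:
  (-18/5, 57/10) → f = -129/10
  (-3/11, -21/22) → f = 9/22
  (-63/20, 111/20) → f = -237/20
  (9/5, 3/5) → f = 3

The binding constraints are 10p + 10q = 24 and -3p + 4q = -3.
Solving simultaneously gives p = 9/5, q = 3/5.

p = 9/5, q = 3/5, maximum f = 3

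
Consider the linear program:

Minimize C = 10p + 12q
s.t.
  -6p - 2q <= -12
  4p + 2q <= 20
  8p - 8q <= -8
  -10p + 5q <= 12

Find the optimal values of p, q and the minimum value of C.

p = 5/4, q = 9/4, minimum C = 79/2

Corner points and C = 10p + 12q:
  (5/4, 9/4) → C = 79/2
  (18/25, 96/25) → C = 1332/25
  (3, 4) → C = 78
  (19/10, 31/5) → C = 467/5

The binding constraints are -6p - 2q = -12 and 8p - 8q = -8.
Solving simultaneously gives p = 5/4, q = 9/4.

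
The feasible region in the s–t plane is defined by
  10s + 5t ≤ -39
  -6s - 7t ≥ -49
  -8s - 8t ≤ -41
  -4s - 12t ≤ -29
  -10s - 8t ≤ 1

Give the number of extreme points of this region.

Pairwise boundary intersections that survive every other constraint:
  (-259/20, 181/10)
  (-517/40, 361/20)
  (-105/8, 73/4)

3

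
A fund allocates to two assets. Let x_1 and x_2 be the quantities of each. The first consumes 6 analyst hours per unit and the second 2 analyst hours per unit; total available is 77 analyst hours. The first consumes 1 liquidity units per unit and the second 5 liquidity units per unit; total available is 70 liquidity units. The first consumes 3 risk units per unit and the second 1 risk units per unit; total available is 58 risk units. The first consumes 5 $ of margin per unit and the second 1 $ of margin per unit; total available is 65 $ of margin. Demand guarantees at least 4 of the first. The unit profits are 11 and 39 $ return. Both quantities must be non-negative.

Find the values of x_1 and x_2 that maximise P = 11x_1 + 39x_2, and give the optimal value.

x_1 = 35/4, x_2 = 49/4, maximum P = 574

The binding constraints are 6x_1 + 2x_2 = 77 and x_1 + 5x_2 = 70.
Solving simultaneously gives x_1 = 35/4, x_2 = 49/4.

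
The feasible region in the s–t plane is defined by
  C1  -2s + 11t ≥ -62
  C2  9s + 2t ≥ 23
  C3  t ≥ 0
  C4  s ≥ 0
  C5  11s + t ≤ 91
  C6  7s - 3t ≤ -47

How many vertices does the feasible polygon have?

Of the 15 pairwise boundary intersections, those satisfying every inequality are:
  (0, 91)
  (0, 47/3)
  (113/20, 577/20)

3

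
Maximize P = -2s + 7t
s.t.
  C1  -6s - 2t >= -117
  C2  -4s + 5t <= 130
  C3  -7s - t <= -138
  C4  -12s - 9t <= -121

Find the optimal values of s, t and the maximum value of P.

s = 159/8, t = -9/8, maximum P = -381/8

Extreme points and P = -2s + 7t:
  (159/8, -9/8) → P = -381/8
  (811/30, -113/5) → P = -3184/15
  (1121/51, -809/51) → P = -155

The optimum lies where -6s - 2t = -117 and -7s - t = -138.
Solving simultaneously gives s = 159/8, t = -9/8.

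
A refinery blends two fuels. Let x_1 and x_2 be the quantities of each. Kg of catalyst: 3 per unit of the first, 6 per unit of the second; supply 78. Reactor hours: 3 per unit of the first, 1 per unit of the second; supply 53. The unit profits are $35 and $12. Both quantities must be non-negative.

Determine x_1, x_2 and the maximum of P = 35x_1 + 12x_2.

x_1 = 16, x_2 = 5, maximum P = 620

Extreme points and P = 35x_1 + 12x_2:
  (0, 0) → P = 0
  (0, 13) → P = 156
  (53/3, 0) → P = 1855/3
  (16, 5) → P = 620

The binding constraints are 3x_1 + 6x_2 = 78 and 3x_1 + x_2 = 53.
Solving simultaneously gives x_1 = 16, x_2 = 5.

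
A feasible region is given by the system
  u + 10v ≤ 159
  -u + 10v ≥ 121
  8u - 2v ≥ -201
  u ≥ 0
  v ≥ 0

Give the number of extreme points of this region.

3

Intersecting each pair of boundary lines and keeping only the points that satisfy every inequality leaves:
  (19, 14)
  (0, 159/10)
  (0, 121/10)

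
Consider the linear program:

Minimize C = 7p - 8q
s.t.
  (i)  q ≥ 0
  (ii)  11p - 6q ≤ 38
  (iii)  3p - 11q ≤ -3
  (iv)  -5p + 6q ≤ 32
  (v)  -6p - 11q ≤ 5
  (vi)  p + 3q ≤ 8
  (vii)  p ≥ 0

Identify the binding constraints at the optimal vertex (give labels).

(vi) and (vii)

Feasible corners and C = 7p - 8q:
  (79/20, 27/20) → C = 337/20
  (0, 3/11) → C = -24/11
  (0, 8/3) → C = -64/3

The minimum is at (0, 8/3). Substituting into each constraint, equality holds for (vi) and (vii); the remaining constraints have slack.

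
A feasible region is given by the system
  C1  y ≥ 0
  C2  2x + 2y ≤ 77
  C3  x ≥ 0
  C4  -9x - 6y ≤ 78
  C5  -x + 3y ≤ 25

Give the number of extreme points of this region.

Intersecting each pair of boundary lines and keeping only the points that satisfy every inequality leaves:
  (77/2, 0)
  (0, 0)
  (181/8, 127/8)
  (0, 25/3)

4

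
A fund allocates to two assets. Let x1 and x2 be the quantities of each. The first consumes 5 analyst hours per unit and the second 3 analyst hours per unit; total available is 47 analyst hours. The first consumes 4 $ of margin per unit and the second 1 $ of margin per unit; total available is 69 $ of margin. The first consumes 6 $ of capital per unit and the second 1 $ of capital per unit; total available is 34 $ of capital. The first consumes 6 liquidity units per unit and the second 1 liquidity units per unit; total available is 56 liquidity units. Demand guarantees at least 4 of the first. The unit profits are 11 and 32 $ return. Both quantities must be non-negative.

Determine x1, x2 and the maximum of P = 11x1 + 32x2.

x1 = 4, x2 = 9, maximum P = 332

Vertices and P = 11x1 + 32x2:
  (17/3, 0) → P = 187/3
  (4, 0) → P = 44
  (55/13, 112/13) → P = 4189/13
  (4, 9) → P = 332

The optimum lies where 5x1 + 3x2 = 47 and x1 = 4.
Solving simultaneously gives x1 = 4, x2 = 9.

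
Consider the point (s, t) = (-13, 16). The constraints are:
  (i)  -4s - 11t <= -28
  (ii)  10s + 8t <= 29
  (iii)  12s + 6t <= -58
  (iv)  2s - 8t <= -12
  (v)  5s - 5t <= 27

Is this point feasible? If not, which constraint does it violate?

(i): -124 ≤ -28 ✓
(ii): -2 ≤ 29 ✓
(iii): -60 ≤ -58 ✓
(iv): -154 ≤ -12 ✓
(v): -145 ≤ 27 ✓

feasible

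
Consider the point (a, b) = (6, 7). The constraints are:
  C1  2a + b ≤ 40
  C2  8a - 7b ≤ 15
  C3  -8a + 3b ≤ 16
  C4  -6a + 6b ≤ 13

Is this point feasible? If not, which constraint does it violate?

feasible

C1: 19 ≤ 40 ✓
C2: -1 ≤ 15 ✓
C3: -27 ≤ 16 ✓
C4: 6 ≤ 13 ✓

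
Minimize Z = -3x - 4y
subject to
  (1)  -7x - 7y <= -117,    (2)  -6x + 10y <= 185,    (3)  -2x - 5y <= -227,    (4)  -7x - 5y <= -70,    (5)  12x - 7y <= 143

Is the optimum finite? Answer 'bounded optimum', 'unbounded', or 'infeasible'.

Corner points and Z = -3x - 4y:
  (269/10, 866/25) → Z = -10963/50
  (2725/78, 513/13) → Z = -6829/26
  (1152/37, 1219/37) → Z = -8332/37
The feasible region has finitely many vertices and no improving ray; the minimum is -6829/26 at (2725/78, 513/13).

bounded optimum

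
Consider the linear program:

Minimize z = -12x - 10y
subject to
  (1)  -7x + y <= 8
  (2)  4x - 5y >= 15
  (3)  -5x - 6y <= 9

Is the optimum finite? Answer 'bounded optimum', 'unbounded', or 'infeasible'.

unbounded

From the feasible point (45/49, -111/49), moving in the direction (6, -5) keeps every constraint satisfied while z decreases without bound.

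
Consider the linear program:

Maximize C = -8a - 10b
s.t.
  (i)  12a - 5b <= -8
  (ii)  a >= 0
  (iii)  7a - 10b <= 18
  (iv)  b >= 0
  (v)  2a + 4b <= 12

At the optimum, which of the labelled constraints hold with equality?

Feasible corners and C = -8a - 10b:
  (0, 8/5) → C = -16
  (14/29, 80/29) → C = -912/29
  (0, 3) → C = -30

The maximum is at (0, 8/5). Substituting into each constraint, equality holds for (i) and (ii); the remaining constraints have slack.

(i) and (ii)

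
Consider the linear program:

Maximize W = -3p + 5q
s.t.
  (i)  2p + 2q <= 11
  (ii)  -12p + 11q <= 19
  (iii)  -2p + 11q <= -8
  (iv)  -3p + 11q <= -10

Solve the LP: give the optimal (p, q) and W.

Feasible corners and W = -3p + 5q:
  (137/26, 3/13) → W = -381/26
  (-29/9, -59/33) → W = 8/11
  (2, -4/11) → W = -86/11
The feasible region is unbounded (it extends along (1, -1), (-11, -12)), but W strictly decreases along every unbounded feasible direction, so there is no improving ray and the maximum is attained at a vertex.

The binding constraints are -12p + 11q = 19 and -3p + 11q = -10.
Solving simultaneously gives p = -29/9, q = -59/33.

p = -29/9, q = -59/33, maximum W = 8/11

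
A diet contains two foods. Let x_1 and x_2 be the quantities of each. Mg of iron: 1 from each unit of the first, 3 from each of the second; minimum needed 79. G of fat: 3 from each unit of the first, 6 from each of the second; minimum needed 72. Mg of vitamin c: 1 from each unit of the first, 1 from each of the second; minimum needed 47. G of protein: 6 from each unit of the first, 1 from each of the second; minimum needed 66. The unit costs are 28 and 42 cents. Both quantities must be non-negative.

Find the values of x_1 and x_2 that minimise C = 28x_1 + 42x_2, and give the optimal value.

x_1 = 31, x_2 = 16, minimum C = 1540

Extreme points and C = 28x_1 + 42x_2:
  (0, 66) → C = 2772
  (79, 0) → C = 2212
  (31, 16) → C = 1540
  (19/5, 216/5) → C = 9604/5
The feasible region is unbounded (it extends along (0, 1), (1, 0)), but C strictly increases along every unbounded feasible direction, so there is no improving ray and the minimum is attained at a vertex.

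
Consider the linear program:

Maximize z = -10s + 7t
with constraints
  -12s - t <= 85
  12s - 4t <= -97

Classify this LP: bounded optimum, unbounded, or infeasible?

unbounded

From the feasible point (-437/60, 12/5), moving in the direction (-1, 12) keeps every constraint satisfied while z increases without bound.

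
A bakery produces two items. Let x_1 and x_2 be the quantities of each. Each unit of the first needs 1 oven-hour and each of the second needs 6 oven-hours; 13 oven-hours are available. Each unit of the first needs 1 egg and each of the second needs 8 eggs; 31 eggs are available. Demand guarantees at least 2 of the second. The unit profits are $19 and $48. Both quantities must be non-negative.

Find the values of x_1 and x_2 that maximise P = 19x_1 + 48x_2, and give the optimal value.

x_1 = 1, x_2 = 2, maximum P = 115

Corner points and P = 19x_1 + 48x_2:
  (0, 13/6) → P = 104
  (0, 2) → P = 96
  (1, 2) → P = 115

At the optimal vertex, x_1 + 6x_2 = 13 and x_2 = 2.
Solving simultaneously gives x_1 = 1, x_2 = 2.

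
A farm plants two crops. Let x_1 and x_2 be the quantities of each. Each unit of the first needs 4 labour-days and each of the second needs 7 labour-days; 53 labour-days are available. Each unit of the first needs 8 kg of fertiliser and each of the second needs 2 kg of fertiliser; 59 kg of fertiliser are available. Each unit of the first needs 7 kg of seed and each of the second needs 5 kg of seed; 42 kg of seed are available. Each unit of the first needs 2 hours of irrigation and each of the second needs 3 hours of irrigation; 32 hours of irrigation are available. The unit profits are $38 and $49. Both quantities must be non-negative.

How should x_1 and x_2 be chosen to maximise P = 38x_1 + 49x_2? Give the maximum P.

Extreme points and P = 38x_1 + 49x_2:
  (0, 0) → P = 0
  (0, 53/7) → P = 371
  (6, 0) → P = 228
  (1, 7) → P = 381

x_1 = 1, x_2 = 7, maximum P = 381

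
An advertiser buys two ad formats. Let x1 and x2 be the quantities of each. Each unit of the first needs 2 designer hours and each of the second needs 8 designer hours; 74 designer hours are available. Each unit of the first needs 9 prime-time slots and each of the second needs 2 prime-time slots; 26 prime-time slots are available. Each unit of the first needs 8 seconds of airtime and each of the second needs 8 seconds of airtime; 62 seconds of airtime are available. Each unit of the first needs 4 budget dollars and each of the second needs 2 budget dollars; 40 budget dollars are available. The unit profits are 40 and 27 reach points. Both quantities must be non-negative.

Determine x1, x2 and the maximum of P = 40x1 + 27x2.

x1 = 3/2, x2 = 25/4, maximum P = 915/4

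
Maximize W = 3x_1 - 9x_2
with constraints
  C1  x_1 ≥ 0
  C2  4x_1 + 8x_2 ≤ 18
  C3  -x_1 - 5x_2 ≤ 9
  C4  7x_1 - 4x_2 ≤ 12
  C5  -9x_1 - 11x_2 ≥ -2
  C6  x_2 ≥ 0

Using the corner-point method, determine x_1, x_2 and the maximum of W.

x_1 = 2/9, x_2 = 0, maximum W = 2/3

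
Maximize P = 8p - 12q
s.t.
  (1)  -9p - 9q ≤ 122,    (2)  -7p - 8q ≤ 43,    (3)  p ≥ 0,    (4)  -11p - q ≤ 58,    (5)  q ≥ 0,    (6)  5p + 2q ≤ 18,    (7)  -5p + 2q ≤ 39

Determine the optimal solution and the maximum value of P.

p = 18/5, q = 0, maximum P = 144/5

Corner points and P = 8p - 12q:
  (0, 0) → P = 0
  (0, 9) → P = -108
  (18/5, 0) → P = 144/5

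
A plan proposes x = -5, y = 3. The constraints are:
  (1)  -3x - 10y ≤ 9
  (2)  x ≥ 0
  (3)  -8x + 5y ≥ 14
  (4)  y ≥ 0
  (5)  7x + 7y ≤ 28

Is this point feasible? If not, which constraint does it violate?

Constraint (2): x = -5, which is not ≥ 0. All other constraints are satisfied.

not feasible — violates (2)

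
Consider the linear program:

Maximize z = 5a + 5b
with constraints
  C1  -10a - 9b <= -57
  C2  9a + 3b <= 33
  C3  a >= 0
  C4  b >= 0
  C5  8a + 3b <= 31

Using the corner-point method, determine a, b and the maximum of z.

a = 0, b = 31/3, maximum z = 155/3

Feasible corners and z = 5a + 5b:
  (42/17, 61/17) → z = 515/17
  (0, 19/3) → z = 95/3
  (2, 5) → z = 35
  (0, 31/3) → z = 155/3

The optimum lies where a = 0 and 8a + 3b = 31.
Solving simultaneously gives a = 0, b = 31/3.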